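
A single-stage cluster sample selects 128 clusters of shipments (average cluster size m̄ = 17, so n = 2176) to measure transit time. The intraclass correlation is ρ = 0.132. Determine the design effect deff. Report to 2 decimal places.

deff = 1 + (17 − 1)·0.132 = 1 + 2.112 = 3.112.

3.11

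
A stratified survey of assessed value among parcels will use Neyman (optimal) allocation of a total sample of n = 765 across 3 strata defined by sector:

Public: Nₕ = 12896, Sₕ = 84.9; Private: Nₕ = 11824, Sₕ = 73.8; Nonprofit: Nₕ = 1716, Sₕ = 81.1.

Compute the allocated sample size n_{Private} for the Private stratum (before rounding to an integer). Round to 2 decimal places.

316.88

Neyman allocation: nₕ = n·NₕSₕ / Σⱼ NⱼSⱼ.
Σ NⱼSⱼ = 12896·84.9 + 11824·73.8 + 1716·81.1 = 2.1066492 × 10^6.
n_{Private} = 765·11824·73.8 / (2.1066492 × 10^6) = 316.88.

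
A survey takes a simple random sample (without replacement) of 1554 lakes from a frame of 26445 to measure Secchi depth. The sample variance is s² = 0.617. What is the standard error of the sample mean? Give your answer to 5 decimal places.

Under SRS without replacement, Var(ȳ) = (1 − f)·s²/n with f = n/N = 1554/26445 = 0.05876347.
Var(ȳ) = (1 − 0.05876347)·0.617/1554 = 0.94123653·3.970399 × 10^-4 = 3.7370845 × 10^-4.
SE(ȳ) = √(3.7370845 × 10^-4) = 0.01933.

0.01933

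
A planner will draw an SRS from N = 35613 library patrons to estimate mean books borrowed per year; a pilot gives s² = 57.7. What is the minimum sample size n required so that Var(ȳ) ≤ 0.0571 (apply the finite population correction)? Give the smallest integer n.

Without fpc, n₀ = s²/D = 57.7/0.0571 = 1010.5079.
With fpc, (1 − n/N)·s²/n ≤ D requires n ≥ n₀/(1 + n₀/N) = 1010.5079/(1 + 1010.5079/35613) = 982.6262.
Rounding up, n = 983.

983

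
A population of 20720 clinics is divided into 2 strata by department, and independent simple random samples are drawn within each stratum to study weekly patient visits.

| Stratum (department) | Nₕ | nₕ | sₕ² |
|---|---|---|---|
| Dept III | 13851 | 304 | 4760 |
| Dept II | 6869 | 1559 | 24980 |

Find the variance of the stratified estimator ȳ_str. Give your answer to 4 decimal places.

8.2048

Var(ȳ_str) = Σₕ Wₕ²(1 − fₕ)sₕ²/nₕ with Wₕ = Nₕ/N, N = 20720.
Dept III: Wₕ = 0.66848456; term = 0.66848456²·(1 − 0.02194787)·4760/304 = 6.8434977.
Dept II: Wₕ = 0.33151544; term = 0.33151544²·(1 − 0.22696171)·24980/1559 = 1.3613032.
Sum = 8.2048009.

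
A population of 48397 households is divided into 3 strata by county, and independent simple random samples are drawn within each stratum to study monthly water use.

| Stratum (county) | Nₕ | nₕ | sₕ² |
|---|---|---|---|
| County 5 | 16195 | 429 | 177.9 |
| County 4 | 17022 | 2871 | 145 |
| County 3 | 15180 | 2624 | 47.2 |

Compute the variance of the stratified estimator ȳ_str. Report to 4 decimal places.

0.0519

Var(ȳ_str) = Σₕ Wₕ²(1 − fₕ)sₕ²/nₕ with Wₕ = Nₕ/N, N = 48397.
County 5: Wₕ = 0.33462818; term = 0.33462818²·(1 − 0.02648966)·177.9/429 = 0.045204768.
County 4: Wₕ = 0.35171602; term = 0.35171602²·(1 − 0.16866408)·145/2871 = 0.0051939246.
County 3: Wₕ = 0.31365581; term = 0.31365581²·(1 − 0.17285903)·47.2/2624 = 0.0014637414.
Sum = 0.051862434.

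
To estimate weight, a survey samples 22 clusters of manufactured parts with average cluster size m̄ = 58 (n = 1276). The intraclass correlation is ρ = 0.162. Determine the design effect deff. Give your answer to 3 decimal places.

deff = 1 + (58 − 1)·0.162 = 1 + 9.234 = 10.234.

10.234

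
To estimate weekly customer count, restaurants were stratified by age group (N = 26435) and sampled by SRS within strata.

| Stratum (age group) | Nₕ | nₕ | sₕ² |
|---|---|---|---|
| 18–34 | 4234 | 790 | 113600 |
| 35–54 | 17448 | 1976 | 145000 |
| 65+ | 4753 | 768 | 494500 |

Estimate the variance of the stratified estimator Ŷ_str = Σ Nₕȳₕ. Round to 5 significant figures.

3.4102 × 10^10

Var(Ŷ_str) = Σₕ Nₕ²(1 − fₕ)sₕ²/nₕ.
18–34: 4234²·(1 − 790/4234)·113600/790 = 2.0968397 × 10^9.
35–54: 17448²·(1 − 1976/17448)·145000/1976 = 1.9809484 × 10^10.
65+: 4753²·(1 − 768/4753)·494500/768 = 1.2195545 × 10^10.
Sum = 3.4101869 × 10^10.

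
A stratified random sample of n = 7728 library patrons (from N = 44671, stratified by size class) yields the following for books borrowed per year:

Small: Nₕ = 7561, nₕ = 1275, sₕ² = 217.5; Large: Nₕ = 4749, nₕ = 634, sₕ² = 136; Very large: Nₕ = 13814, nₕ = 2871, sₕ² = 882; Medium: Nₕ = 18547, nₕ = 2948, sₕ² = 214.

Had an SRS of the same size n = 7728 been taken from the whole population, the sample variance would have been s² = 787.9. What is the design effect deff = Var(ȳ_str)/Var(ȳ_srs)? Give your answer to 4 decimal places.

0.4739

Var(ȳ_str) = Σ Wₕ²(1−fₕ)sₕ²/nₕ with Wₕ = Nₕ/44671:
  Small: (7561/44671)²·(1−1275/7561)·217.5/1275 = 0.0040630423
  Large: (4749/44671)²·(1−634/4749)·136/634 = 0.0021007304
  Very large: (13814/44671)²·(1−2871/13814)·882/2871 = 0.023272331
  Medium: (18547/44671)²·(1−2948/18547)·214/2948 = 0.010524595
  → Var(ȳ_str) = 0.039960699.
Var(ȳ_srs) = (1 − 7728/44671)·787.9/7728 = 0.084316093.
deff = 0.039960699 / 0.084316093 = 0.4739.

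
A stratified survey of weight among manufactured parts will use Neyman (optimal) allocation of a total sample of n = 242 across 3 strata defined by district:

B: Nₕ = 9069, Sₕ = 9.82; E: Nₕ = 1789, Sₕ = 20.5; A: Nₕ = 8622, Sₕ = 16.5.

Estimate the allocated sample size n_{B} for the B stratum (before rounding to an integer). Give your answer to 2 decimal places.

Neyman allocation: nₕ = n·NₕSₕ / Σⱼ NⱼSⱼ.
Σ NⱼSⱼ = 9069·9.82 + 1789·20.5 + 8622·16.5 = 267995.08.
n_{B} = 242·9069·9.82 / 267995.08 = 80.42.

80.42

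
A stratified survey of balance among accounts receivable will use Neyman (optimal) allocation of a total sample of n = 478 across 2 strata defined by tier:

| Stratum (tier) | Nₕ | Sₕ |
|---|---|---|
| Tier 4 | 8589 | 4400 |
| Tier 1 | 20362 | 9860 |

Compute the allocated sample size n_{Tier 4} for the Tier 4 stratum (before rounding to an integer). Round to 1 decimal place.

Neyman allocation: nₕ = n·NₕSₕ / Σⱼ NⱼSⱼ.
Σ NⱼSⱼ = 8589·4400 + 20362·9860 = 2.3856092 × 10^8.
n_{Tier 4} = 478·8589·4400 / (2.3856092 × 10^8) = 75.7.

75.7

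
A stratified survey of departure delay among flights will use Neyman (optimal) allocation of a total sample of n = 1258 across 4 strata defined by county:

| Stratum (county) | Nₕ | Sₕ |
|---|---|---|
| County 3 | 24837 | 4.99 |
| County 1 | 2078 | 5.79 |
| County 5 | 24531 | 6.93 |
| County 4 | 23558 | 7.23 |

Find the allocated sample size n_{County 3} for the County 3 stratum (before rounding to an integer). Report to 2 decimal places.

Neyman allocation: nₕ = n·NₕSₕ / Σⱼ NⱼSⱼ.
Σ NⱼSⱼ = 24837·4.99 + 2078·5.79 + 24531·6.93 + 23558·7.23 = 476292.42.
n_{County 3} = 1258·24837·4.99 / 476292.42 = 327.35.

327.35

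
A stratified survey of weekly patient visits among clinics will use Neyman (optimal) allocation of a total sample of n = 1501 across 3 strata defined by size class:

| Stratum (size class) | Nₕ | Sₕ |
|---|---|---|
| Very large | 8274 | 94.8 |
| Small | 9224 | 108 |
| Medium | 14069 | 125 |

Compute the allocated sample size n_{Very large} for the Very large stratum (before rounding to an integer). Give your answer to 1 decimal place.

332.7

Neyman allocation: nₕ = n·NₕSₕ / Σⱼ NⱼSⱼ.
Σ NⱼSⱼ = 8274·94.8 + 9224·108 + 14069·125 = 3.5391922 × 10^6.
n_{Very large} = 1501·8274·94.8 / (3.5391922 × 10^6) = 332.7.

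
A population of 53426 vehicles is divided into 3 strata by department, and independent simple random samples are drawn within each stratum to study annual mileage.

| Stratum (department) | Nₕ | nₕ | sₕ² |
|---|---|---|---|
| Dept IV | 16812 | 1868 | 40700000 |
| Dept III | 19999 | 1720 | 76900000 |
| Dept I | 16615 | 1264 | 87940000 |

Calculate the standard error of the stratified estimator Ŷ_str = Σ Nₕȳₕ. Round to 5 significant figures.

Var(Ŷ_str) = Σₕ Nₕ²(1 − fₕ)sₕ²/nₕ.
Dept IV: 16812²·(1 − 1868/16812)·40700000/1868 = 5.4739872 × 10^12.
Dept III: 19999²·(1 − 1720/19999)·76900000/1720 = 1.634401 × 10^13.
Dept I: 16615²·(1 − 1264/16615)·87940000/1264 = 1.7745016 × 10^13.
Sum = 3.9563013 × 10^13.
SE = √(3.9563013 × 10^13) = 6.2899 × 10^6.

6.2899 × 10^6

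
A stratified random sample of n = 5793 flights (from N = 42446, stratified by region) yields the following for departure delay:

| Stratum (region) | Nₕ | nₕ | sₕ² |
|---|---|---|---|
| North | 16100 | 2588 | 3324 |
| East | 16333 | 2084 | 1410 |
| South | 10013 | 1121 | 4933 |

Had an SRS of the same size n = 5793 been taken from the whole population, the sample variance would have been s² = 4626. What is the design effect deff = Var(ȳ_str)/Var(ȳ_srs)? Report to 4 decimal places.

0.6670

Var(ȳ_str) = Σ Wₕ²(1−fₕ)sₕ²/nₕ with Wₕ = Nₕ/42446:
  North: (16100/42446)²·(1−2588/16100)·3324/2588 = 0.15508462
  East: (16333/42446)²·(1−2084/16333)·1410/2084 = 0.087397338
  South: (10013/42446)²·(1−1121/10013)·4933/1121 = 0.21746814
  → Var(ȳ_str) = 0.4599501.
Var(ȳ_srs) = (1 − 5793/42446)·4626/5793 = 0.68956444.
deff = 0.4599501 / 0.68956444 = 0.6670.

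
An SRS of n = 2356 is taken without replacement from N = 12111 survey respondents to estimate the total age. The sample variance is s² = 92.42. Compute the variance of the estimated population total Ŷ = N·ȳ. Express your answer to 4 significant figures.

Var(Ŷ) = N²·Var(ȳ) = N²·(1 − n/N)·s²/n.
f = 2356/12111 = 0.19453389; Var(ȳ) = 0.80546611·92.42/2356 = 0.031596425.
Var(Ŷ) = 12111² · 0.031596425 = 4.6344474 × 10^6.

4.634 × 10^6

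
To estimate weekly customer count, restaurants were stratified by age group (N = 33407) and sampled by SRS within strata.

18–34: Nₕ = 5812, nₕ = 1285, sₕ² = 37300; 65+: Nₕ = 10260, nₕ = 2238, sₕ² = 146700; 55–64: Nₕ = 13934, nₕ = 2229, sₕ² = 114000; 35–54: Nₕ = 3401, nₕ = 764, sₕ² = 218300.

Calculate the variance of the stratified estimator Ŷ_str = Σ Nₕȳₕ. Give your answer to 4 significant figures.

1.706 × 10^10

Var(Ŷ_str) = Σₕ Nₕ²(1 − fₕ)sₕ²/nₕ.
18–34: 5812²·(1 − 1285/5812)·37300/1285 = 7.6373344 × 10^8.
65+: 10260²·(1 − 2238/10260)·146700/2238 = 5.3951068 × 10^9.
55–64: 13934²·(1 − 2229/13934)·114000/2229 = 8.3414588 × 10^9.
35–54: 3401²·(1 − 764/3401)·218300/764 = 2.5625783 × 10^9.
Sum = 1.7062877 × 10^10.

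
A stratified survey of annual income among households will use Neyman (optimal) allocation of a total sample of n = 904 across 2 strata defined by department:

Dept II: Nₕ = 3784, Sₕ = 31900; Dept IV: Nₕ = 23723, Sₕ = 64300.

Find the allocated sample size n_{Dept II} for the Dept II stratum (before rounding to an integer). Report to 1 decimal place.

66.3

Neyman allocation: nₕ = n·NₕSₕ / Σⱼ NⱼSⱼ.
Σ NⱼSⱼ = 3784·31900 + 23723·64300 = 1.6460985 × 10^9.
n_{Dept II} = 904·3784·31900 / (1.6460985 × 10^9) = 66.3.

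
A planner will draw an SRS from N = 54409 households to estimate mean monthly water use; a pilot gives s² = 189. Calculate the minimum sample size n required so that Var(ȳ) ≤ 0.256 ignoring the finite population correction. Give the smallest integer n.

739

Without fpc, n₀ = s²/D = 189/0.256 = 738.2812.
Rounding up, n = 739.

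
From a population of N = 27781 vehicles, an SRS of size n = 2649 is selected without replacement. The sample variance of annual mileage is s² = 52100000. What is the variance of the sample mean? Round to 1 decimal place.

Under SRS without replacement, Var(ȳ) = (1 − f)·s²/n with f = n/N = 2649/27781 = 0.09535294.
Var(ȳ) = (1 − 0.09535294)·52100000/2649 = 0.90464706·19667.799 = 17792.417.

17792.4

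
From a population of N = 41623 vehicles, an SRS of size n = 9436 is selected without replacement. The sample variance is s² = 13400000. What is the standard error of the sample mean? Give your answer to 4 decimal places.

33.1384

Under SRS without replacement, Var(ȳ) = (1 − f)·s²/n with f = n/N = 9436/41623 = 0.22670158.
Var(ȳ) = (1 − 0.22670158)·13400000/9436 = 0.77329842·1420.0933 = 1098.1559.
SE(ȳ) = √(1098.1559) = 33.1384.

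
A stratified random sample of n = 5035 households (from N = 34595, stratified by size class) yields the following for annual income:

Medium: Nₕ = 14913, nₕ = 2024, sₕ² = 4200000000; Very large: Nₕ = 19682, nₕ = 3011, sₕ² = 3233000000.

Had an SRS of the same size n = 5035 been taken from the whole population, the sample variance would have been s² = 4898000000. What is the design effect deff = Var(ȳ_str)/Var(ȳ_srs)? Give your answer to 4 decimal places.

0.7551

Var(ȳ_str) = Σ Wₕ²(1−fₕ)sₕ²/nₕ with Wₕ = Nₕ/34595:
  Medium: (14913/34595)²·(1−2024/14913)·4200000000/2024 = 333270.1
  Very large: (19682/34595)²·(1−3011/19682)·3233000000/3011 = 294373.8
  → Var(ȳ_str) = 627643.9.
Var(ȳ_srs) = (1 − 5035/34595)·4898000000/5035 = 831209.31.
deff = 627643.9 / 831209.31 = 0.7551.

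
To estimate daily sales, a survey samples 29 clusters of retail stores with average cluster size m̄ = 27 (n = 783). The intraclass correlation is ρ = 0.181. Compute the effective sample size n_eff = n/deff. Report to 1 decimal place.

deff = 1 + (27 − 1)·0.181 = 1 + 4.706 = 5.706.
n_eff = 783 / 5.706 = 137.2.

137.2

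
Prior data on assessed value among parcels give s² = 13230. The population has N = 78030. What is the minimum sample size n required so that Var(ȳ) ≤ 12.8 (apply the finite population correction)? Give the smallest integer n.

Without fpc, n₀ = s²/D = 13230/12.8 = 1033.5938.
With fpc, (1 − n/N)·s²/n ≤ D requires n ≥ n₀/(1 + n₀/N) = 1033.5938/(1 + 1033.5938/78030) = 1020.0817.
Rounding up, n = 1021.

1021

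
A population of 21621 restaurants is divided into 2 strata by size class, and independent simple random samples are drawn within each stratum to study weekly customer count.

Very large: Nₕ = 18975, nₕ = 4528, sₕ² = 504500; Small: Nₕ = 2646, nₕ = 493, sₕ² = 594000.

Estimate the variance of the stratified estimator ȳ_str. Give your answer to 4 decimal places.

Var(ȳ_str) = Σₕ Wₕ²(1 − fₕ)sₕ²/nₕ with Wₕ = Nₕ/N, N = 21621.
Very large: Wₕ = 0.87761898; term = 0.87761898²·(1 − 0.23862978)·504500/4528 = 65.337522.
Small: Wₕ = 0.12238102; term = 0.12238102²·(1 − 0.18631897)·594000/493 = 14.683238.
Sum = 80.02076.

80.0208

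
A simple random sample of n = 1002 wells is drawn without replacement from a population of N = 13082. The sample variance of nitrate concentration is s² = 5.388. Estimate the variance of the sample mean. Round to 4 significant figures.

Under SRS without replacement, Var(ȳ) = (1 − f)·s²/n with f = n/N = 1002/13082 = 0.07659379.
Var(ȳ) = (1 − 0.07659379)·5.388/1002 = 0.92340621·0.0053772455 = 0.0049653819.

0.004965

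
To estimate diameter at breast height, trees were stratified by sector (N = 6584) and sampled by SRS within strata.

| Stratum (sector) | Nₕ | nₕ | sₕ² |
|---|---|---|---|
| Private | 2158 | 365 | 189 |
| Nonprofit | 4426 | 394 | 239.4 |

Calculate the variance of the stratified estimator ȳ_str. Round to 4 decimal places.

0.2964

Var(ȳ_str) = Σₕ Wₕ²(1 − fₕ)sₕ²/nₕ with Wₕ = Nₕ/N, N = 6584.
Private: Wₕ = 0.32776428; term = 0.32776428²·(1 − 0.16913809)·189/365 = 0.046219051.
Nonprofit: Wₕ = 0.67223572; term = 0.67223572²·(1 − 0.08901943)·239.4/394 = 0.25013831.
Sum = 0.29635736.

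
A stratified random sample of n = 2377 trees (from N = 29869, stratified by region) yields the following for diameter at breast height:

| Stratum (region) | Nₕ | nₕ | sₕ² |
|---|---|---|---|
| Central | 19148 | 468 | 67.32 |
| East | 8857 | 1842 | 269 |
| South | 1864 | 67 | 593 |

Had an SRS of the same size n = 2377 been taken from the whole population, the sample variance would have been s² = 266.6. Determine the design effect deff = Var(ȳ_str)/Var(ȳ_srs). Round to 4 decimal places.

0.9791

Var(ȳ_str) = Σ Wₕ²(1−fₕ)sₕ²/nₕ with Wₕ = Nₕ/29869:
  Central: (19148/29869)²·(1−468/19148)·67.32/468 = 0.05767096
  East: (8857/29869)²·(1−1842/8857)·269/1842 = 0.010170343
  South: (1864/29869)²·(1−67/1864)·593/67 = 0.033230166
  → Var(ȳ_str) = 0.10107147.
Var(ȳ_srs) = (1 − 2377/29869)·266.6/2377 = 0.10323254.
deff = 0.10107147 / 0.10323254 = 0.9791.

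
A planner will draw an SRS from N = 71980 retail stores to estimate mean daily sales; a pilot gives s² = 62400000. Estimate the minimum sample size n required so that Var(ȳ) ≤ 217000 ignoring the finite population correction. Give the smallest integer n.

288

Without fpc, n₀ = s²/D = 62400000/217000 = 287.5576.
Rounding up, n = 288.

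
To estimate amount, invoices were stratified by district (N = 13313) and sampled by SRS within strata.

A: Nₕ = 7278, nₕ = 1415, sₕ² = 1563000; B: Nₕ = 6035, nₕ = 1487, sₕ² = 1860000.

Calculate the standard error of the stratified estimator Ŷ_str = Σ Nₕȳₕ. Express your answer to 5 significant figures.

285420

Var(Ŷ_str) = Σₕ Nₕ²(1 − fₕ)sₕ²/nₕ.
A: 7278²·(1 − 1415/7278)·1563000/1415 = 4.713402 × 10^10.
B: 6035²·(1 − 1487/6035)·1860000/1487 = 3.4332048 × 10^10.
Sum = 8.1466068 × 10^10.
SE = √(8.1466068 × 10^10) = 285420.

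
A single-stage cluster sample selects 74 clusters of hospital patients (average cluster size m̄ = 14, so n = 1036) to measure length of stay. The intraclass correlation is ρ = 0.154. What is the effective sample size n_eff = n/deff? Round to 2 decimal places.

345.10

deff = 1 + (14 − 1)·0.154 = 1 + 2.002 = 3.002.
n_eff = 1036 / 3.002 = 345.10.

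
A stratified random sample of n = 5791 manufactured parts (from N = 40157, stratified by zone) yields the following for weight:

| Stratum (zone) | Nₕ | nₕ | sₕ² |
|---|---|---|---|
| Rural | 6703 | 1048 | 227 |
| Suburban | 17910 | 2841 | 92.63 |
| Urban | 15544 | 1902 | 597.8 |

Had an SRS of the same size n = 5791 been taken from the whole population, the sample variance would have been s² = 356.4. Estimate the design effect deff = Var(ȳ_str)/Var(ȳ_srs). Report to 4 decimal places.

0.9850

Var(ȳ_str) = Σ Wₕ²(1−fₕ)sₕ²/nₕ with Wₕ = Nₕ/40157:
  Rural: (6703/40157)²·(1−1048/6703)·227/1048 = 0.0050914781
  Suburban: (17910/40157)²·(1−2841/17910)·92.63/2841 = 0.0054567986
  Urban: (15544/40157)²·(1−1902/15544)·597.8/1902 = 0.041329839
  → Var(ȳ_str) = 0.051878116.
Var(ȳ_srs) = (1 − 5791/40157)·356.4/5791 = 0.05266861.
deff = 0.051878116 / 0.05266861 = 0.9850.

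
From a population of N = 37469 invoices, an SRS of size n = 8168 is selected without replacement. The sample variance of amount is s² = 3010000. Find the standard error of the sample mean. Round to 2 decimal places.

16.98

Under SRS without replacement, Var(ȳ) = (1 − f)·s²/n with f = n/N = 8168/37469 = 0.21799354.
Var(ȳ) = (1 − 0.21799354)·3010000/8168 = 0.78200646·368.51126 = 288.17819.
SE(ȳ) = √(288.17819) = 16.98.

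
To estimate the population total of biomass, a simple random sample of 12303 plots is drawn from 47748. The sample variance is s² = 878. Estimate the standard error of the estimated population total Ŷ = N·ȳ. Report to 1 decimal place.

Var(Ŷ) = N²·Var(ȳ) = N²·(1 − n/N)·s²/n.
f = 12303/47748 = 0.25766524; Var(ȳ) = 0.74233476·878/12303 = 0.052976503.
Var(Ŷ) = 47748² · 0.052976503 = 1.2077962 × 10^8.
SE(Ŷ) = √(1.2077962 × 10^8) = 10990.0.

10990.0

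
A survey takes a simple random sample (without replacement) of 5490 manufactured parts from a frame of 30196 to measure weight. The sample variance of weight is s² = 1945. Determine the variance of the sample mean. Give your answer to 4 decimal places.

0.2899

Under SRS without replacement, Var(ȳ) = (1 − f)·s²/n with f = n/N = 5490/30196 = 0.18181216.
Var(ȳ) = (1 − 0.18181216)·1945/5490 = 0.81818784·0.35428051 = 0.28986801.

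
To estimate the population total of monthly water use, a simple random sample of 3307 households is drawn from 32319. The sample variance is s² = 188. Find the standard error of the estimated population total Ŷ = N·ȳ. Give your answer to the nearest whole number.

7301

Var(Ŷ) = N²·Var(ȳ) = N²·(1 − n/N)·s²/n.
f = 3307/32319 = 0.10232371; Var(ȳ) = 0.89767629·188/3307 = 0.051032096.
Var(Ŷ) = 32319² · 0.051032096 = 5.3303931 × 10^7.
SE(Ŷ) = √(5.3303931 × 10^7) = 7301.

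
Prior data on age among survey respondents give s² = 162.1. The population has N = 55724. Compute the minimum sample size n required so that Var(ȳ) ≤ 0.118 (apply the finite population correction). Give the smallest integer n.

Without fpc, n₀ = s²/D = 162.1/0.118 = 1373.7288.
With fpc, (1 − n/N)·s²/n ≤ D requires n ≥ n₀/(1 + n₀/N) = 1373.7288/(1 + 1373.7288/55724) = 1340.6779.
Rounding up, n = 1341.

1341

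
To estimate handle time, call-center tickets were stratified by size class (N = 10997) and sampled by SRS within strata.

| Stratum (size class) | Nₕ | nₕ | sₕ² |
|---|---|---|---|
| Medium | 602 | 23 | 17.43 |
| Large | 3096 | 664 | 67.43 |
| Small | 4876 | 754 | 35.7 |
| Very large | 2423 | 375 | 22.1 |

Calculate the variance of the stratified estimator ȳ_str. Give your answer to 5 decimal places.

0.01879

Var(ȳ_str) = Σₕ Wₕ²(1 − fₕ)sₕ²/nₕ with Wₕ = Nₕ/N, N = 10997.
Medium: Wₕ = 0.05474220; term = 0.05474220²·(1 − 0.03820598)·17.43/23 = 0.0021842189.
Large: Wₕ = 0.28153133; term = 0.28153133²·(1 − 0.21447028)·67.43/664 = 0.0063226793.
Small: Wₕ = 0.44339365; term = 0.44339365²·(1 − 0.15463495)·35.7/754 = 0.0078690101.
Very large: Wₕ = 0.22033282; term = 0.22033282²·(1 − 0.15476682)·22.1/375 = 0.0024182206.
Sum = 0.018794129.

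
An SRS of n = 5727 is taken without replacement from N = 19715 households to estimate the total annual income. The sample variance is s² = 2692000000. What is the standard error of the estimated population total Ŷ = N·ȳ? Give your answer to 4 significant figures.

1.139 × 10^7

Var(Ŷ) = N²·Var(ȳ) = N²·(1 − n/N)·s²/n.
f = 5727/19715 = 0.29048948; Var(ȳ) = 0.70951052·2692000000/5727 = 333508.35.
Var(Ŷ) = 19715² · 333508.35 = 1.2962843 × 10^14.
SE(Ŷ) = √(1.2962843 × 10^14) = 1.139 × 10^7.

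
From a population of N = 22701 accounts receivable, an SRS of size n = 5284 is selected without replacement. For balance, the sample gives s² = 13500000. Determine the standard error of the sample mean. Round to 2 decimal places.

44.27

Under SRS without replacement, Var(ȳ) = (1 − f)·s²/n with f = n/N = 5284/22701 = 0.23276508.
Var(ȳ) = (1 − 0.23276508)·13500000/5284 = 0.76723492·2554.8827 = 1960.1952.
SE(ȳ) = √(1960.1952) = 44.27.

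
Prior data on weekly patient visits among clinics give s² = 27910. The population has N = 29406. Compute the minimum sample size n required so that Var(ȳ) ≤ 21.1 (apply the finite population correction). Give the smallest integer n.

1266

Without fpc, n₀ = s²/D = 27910/21.1 = 1322.7488.
With fpc, (1 − n/N)·s²/n ≤ D requires n ≥ n₀/(1 + n₀/N) = 1322.7488/(1 + 1322.7488/29406) = 1265.8098.
Rounding up, n = 1266.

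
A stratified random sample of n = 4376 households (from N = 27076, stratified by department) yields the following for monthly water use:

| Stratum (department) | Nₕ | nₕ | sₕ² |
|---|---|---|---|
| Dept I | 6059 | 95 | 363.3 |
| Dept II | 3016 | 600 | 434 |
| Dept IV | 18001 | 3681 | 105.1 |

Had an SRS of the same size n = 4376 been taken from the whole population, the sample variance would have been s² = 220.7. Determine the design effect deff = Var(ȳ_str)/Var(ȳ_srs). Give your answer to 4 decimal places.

Var(ȳ_str) = Σ Wₕ²(1−fₕ)sₕ²/nₕ with Wₕ = Nₕ/27076:
  Dept I: (6059/27076)²·(1−95/6059)·363.3/95 = 0.18850001
  Dept II: (3016/27076)²·(1−600/3016)·434/600 = 0.0071894842
  Dept IV: (18001/27076)²·(1−3681/18001)·105.1/3681 = 0.010039395
  → Var(ȳ_str) = 0.20572889.
Var(ȳ_srs) = (1 − 4376/27076)·220.7/4376 = 0.042283056.
deff = 0.20572889 / 0.042283056 = 4.8655.

4.8655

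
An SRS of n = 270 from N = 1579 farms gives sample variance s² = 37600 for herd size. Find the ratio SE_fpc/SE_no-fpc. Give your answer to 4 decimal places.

0.9105

f = n/N = 270/1579 = 0.17099430.
SE_no-fpc = √(s²/n) = 11.800816; SE_fpc = √((1−f)s²/n) = 10.744614.
Ratio = √(1−f) = 0.91049750.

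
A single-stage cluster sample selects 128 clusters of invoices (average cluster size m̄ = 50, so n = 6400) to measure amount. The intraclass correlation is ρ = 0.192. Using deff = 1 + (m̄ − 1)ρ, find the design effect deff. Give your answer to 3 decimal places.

10.408

deff = 1 + (50 − 1)·0.192 = 1 + 9.408 = 10.408.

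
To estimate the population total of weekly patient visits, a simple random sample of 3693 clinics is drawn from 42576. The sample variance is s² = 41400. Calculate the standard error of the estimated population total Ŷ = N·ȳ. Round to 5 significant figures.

136230

Var(Ŷ) = N²·Var(ȳ) = N²·(1 − n/N)·s²/n.
f = 3693/42576 = 0.08673901; Var(ȳ) = 0.91326099·41400/3693 = 10.238019.
Var(Ŷ) = 42576² · 10.238019 = 1.8558619 × 10^10.
SE(Ŷ) = √(1.8558619 × 10^10) = 136230.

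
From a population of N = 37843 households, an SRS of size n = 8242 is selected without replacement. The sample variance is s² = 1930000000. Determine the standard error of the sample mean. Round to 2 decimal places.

Under SRS without replacement, Var(ȳ) = (1 − f)·s²/n with f = n/N = 8242/37843 = 0.21779457.
Var(ȳ) = (1 − 0.21779457)·1930000000/8242 = 0.78220543·234166.46 = 183166.28.
SE(ȳ) = √(183166.28) = 427.98.

427.98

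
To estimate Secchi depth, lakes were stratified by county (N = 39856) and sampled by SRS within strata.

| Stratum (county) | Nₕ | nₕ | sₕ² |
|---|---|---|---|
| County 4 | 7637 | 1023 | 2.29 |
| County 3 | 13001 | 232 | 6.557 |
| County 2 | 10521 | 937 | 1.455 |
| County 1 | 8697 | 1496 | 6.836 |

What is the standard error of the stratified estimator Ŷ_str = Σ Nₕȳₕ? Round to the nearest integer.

Var(Ŷ_str) = Σₕ Nₕ²(1 − fₕ)sₕ²/nₕ.
County 4: 7637²·(1 − 1023/7637)·2.29/1023 = 113069.85.
County 3: 13001²·(1 − 232/13001)·6.557/232 = 4.6919227 × 10^6.
County 2: 10521²·(1 − 937/10521)·1.455/937 = 156576.73.
County 1: 8697²·(1 − 1496/8697)·6.836/1496 = 286175.69.
Sum = 5.247745 × 10^6.
SE = √(5.247745 × 10^6) = 2291.

2291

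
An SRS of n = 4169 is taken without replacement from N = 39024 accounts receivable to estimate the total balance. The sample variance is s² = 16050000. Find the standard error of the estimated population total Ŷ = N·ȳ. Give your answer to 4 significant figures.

2.288 × 10^6

Var(Ŷ) = N²·Var(ȳ) = N²·(1 − n/N)·s²/n.
f = 4169/39024 = 0.10683169; Var(ȳ) = 0.89316831·16050000/4169 = 3438.5587.
Var(Ŷ) = 39024² · 3438.5587 = 5.2364867 × 10^12.
SE(Ŷ) = √(5.2364867 × 10^12) = 2.288 × 10^6.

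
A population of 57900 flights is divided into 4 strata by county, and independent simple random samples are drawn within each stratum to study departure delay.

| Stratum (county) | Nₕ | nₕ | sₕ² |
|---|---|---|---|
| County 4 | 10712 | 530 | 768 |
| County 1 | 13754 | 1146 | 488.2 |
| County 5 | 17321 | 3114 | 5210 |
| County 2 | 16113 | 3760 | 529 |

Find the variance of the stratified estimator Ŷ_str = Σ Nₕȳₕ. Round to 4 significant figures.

6.716 × 10^8

Var(Ŷ_str) = Σₕ Nₕ²(1 − fₕ)sₕ²/nₕ.
County 4: 10712²·(1 − 530/10712)·768/530 = 1.58048 × 10^8.
County 1: 13754²·(1 − 1146/13754)·488.2/1146 = 7.3873449 × 10^7.
County 5: 17321²·(1 − 3114/17321)·5210/3114 = 4.1171288 × 10^8.
County 2: 16113²·(1 − 3760/16113)·529/3760 = 2.8003781 × 10^7.
Sum = 6.7163811 × 10^8.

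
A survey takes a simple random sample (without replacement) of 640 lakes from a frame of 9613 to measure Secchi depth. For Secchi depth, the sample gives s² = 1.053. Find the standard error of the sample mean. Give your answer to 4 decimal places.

0.0392

Under SRS without replacement, Var(ȳ) = (1 − f)·s²/n with f = n/N = 640/9613 = 0.06657651.
Var(ȳ) = (1 − 0.06657651)·1.053/640 = 0.93342349·0.0016453125 = 0.0015357733.
SE(ȳ) = √(0.0015357733) = 0.0392.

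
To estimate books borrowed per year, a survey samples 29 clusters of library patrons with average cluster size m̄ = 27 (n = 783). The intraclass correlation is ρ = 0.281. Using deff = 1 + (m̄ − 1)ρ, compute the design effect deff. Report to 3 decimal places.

8.306

deff = 1 + (27 − 1)·0.281 = 1 + 7.306 = 8.306.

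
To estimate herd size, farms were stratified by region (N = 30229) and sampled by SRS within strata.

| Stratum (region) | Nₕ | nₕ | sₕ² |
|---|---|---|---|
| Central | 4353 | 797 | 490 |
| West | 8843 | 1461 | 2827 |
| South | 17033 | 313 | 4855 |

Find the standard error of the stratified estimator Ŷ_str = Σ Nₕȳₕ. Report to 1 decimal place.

Var(Ŷ_str) = Σₕ Nₕ²(1 − fₕ)sₕ²/nₕ.
Central: 4353²·(1 − 797/4353)·490/797 = 9.5167394 × 10^6.
West: 8843²·(1 − 1461/8843)·2827/1461 = 1.2631335 × 10^8.
South: 17033²·(1 − 313/17033)·4855/313 = 4.4174569 × 10^9.
Sum = 4.553287 × 10^9.
SE = √(4.553287 × 10^9) = 67478.0.

67478.0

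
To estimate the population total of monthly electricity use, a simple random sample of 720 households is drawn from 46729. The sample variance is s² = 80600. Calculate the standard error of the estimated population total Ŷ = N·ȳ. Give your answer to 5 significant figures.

Var(Ŷ) = N²·Var(ȳ) = N²·(1 − n/N)·s²/n.
f = 720/46729 = 0.01540799; Var(ȳ) = 0.98459201·80600/720 = 110.21961.
Var(Ŷ) = 46729² · 110.21961 = 2.4067548 × 10^11.
SE(Ŷ) = √(2.4067548 × 10^11) = 490590.

490590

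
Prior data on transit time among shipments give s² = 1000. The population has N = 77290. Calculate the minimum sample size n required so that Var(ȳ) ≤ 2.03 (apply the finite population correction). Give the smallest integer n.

490

Without fpc, n₀ = s²/D = 1000/2.03 = 492.6108.
With fpc, (1 − n/N)·s²/n ≤ D requires n ≥ n₀/(1 + n₀/N) = 492.6108/(1 + 492.6108/77290) = 489.4910.
Rounding up, n = 490.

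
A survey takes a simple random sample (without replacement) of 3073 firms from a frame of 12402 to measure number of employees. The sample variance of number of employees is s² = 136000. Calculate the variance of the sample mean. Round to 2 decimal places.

Under SRS without replacement, Var(ȳ) = (1 − f)·s²/n with f = n/N = 3073/12402 = 0.24778262.
Var(ȳ) = (1 − 0.24778262)·136000/3073 = 0.75221738·44.256427 = 33.290454.

33.29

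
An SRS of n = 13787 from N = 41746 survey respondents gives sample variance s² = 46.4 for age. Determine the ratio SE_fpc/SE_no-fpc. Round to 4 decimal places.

f = n/N = 13787/41746 = 0.33025919.
SE_no-fpc = √(s²/n) = 0.058012837; SE_fpc = √((1−f)s²/n) = 0.047476368.
Ratio = √(1−f) = 0.81837694.

0.8184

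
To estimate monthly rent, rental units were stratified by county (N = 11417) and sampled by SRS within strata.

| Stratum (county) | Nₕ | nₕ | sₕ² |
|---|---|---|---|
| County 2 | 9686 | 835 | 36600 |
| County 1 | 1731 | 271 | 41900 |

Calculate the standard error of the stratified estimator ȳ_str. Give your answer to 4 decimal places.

5.6415

Var(ȳ_str) = Σₕ Wₕ²(1 − fₕ)sₕ²/nₕ with Wₕ = Nₕ/N, N = 11417.
County 2: Wₕ = 0.84838399; term = 0.84838399²·(1 − 0.08620690)·36600/835 = 28.828856.
County 1: Wₕ = 0.15161601; term = 0.15161601²·(1 − 0.15655690)·41900/271 = 2.9977172.
Sum = 31.826573.
SE = √(31.826573) = 5.6415.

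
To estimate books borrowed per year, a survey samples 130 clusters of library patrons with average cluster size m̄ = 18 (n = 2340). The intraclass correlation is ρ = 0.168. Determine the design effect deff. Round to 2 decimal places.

deff = 1 + (18 − 1)·0.168 = 1 + 2.856 = 3.856.

3.86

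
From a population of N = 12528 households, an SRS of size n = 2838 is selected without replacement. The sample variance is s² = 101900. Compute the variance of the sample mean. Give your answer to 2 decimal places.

27.77

Under SRS without replacement, Var(ȳ) = (1 − f)·s²/n with f = n/N = 2838/12528 = 0.22653257.
Var(ȳ) = (1 − 0.22653257)·101900/2838 = 0.77346743·35.905567 = 27.771787.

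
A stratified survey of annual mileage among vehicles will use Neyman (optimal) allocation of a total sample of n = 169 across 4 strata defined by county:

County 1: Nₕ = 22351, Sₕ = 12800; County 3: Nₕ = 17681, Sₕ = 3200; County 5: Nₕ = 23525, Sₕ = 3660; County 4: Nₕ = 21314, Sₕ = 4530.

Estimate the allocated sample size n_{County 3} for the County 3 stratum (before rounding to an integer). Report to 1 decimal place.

Neyman allocation: nₕ = n·NₕSₕ / Σⱼ NⱼSⱼ.
Σ NⱼSⱼ = 22351·12800 + 17681·3200 + 23525·3660 + 21314·4530 = 5.2532592 × 10^8.
n_{County 3} = 169·17681·3200 / (5.2532592 × 10^8) = 18.2.

18.2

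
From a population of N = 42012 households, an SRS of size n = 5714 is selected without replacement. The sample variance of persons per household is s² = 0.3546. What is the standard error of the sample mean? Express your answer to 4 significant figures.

Under SRS without replacement, Var(ȳ) = (1 − f)·s²/n with f = n/N = 5714/42012 = 0.13600876.
Var(ȳ) = (1 − 0.13600876)·0.3546/5714 = 0.86399124·6.2058103 × 10^-5 = 5.3617657 × 10^-5.
SE(ȳ) = √(5.3617657 × 10^-5) = 0.007322.

0.007322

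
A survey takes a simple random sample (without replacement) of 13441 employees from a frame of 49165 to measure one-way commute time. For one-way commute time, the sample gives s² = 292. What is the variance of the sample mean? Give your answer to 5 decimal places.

0.01579

Under SRS without replacement, Var(ȳ) = (1 − f)·s²/n with f = n/N = 13441/49165 = 0.27338554.
Var(ȳ) = (1 − 0.27338554)·292/13441 = 0.72661446·0.021724574 = 0.01578539.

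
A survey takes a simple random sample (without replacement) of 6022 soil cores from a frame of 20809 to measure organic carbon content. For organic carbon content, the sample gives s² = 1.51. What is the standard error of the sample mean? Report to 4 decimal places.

0.0133

Under SRS without replacement, Var(ȳ) = (1 − f)·s²/n with f = n/N = 6022/20809 = 0.28939401.
Var(ȳ) = (1 − 0.28939401)·1.51/6022 = 0.71060599·2.5074726 × 10^-4 = 1.781825 × 10^-4.
SE(ȳ) = √(1.781825 × 10^-4) = 0.0133.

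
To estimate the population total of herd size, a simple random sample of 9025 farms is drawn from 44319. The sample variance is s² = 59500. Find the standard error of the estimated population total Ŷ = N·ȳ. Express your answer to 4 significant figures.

101600

Var(Ŷ) = N²·Var(ȳ) = N²·(1 − n/N)·s²/n.
f = 9025/44319 = 0.20363727; Var(ȳ) = 0.79636273·59500/9025 = 5.2502585.
Var(Ŷ) = 44319² · 5.2502585 = 1.031242 × 10^10.
SE(Ŷ) = √(1.031242 × 10^10) = 101600.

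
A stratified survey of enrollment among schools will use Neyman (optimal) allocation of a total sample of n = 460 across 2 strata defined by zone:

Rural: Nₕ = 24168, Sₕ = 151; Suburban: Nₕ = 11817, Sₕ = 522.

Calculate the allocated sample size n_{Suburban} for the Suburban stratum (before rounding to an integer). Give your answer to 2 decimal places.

Neyman allocation: nₕ = n·NₕSₕ / Σⱼ NⱼSⱼ.
Σ NⱼSⱼ = 24168·151 + 11817·522 = 9.817842 × 10^6.
n_{Suburban} = 460·11817·522 / (9.817842 × 10^6) = 289.01.

289.01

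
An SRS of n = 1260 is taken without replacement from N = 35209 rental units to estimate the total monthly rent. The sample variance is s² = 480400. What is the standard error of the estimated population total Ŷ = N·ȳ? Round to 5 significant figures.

675080

Var(Ŷ) = N²·Var(ȳ) = N²·(1 − n/N)·s²/n.
f = 1260/35209 = 0.03578630; Var(ȳ) = 0.96421370·480400/1260 = 367.6256.
Var(Ŷ) = 35209² · 367.6256 = 4.5573578 × 10^11.
SE(Ŷ) = √(4.5573578 × 10^11) = 675080.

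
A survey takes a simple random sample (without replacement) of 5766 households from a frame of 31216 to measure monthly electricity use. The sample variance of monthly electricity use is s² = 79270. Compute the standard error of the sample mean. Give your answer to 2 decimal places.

Under SRS without replacement, Var(ȳ) = (1 − f)·s²/n with f = n/N = 5766/31216 = 0.18471297.
Var(ȳ) = (1 − 0.18471297)·79270/5766 = 0.81528703·13.747832 = 11.208429.
SE(ȳ) = √(11.208429) = 3.35.

3.35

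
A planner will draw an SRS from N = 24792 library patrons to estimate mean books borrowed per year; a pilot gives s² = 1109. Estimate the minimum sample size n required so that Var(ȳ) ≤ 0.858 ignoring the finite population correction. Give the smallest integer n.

1293

Without fpc, n₀ = s²/D = 1109/0.858 = 1292.5408.
Rounding up, n = 1293.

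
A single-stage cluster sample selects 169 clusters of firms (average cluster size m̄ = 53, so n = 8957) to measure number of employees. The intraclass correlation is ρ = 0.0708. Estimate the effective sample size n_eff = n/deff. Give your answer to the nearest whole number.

1913

deff = 1 + (53 − 1)·0.0708 = 1 + 3.6816 = 4.6816.
n_eff = 8957 / 4.6816 = 1913.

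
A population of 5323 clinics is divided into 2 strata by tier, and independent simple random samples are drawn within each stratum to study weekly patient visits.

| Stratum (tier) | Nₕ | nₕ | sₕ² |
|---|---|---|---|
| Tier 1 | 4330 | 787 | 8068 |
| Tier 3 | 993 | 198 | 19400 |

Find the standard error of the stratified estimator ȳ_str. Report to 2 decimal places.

2.88

Var(ȳ_str) = Σₕ Wₕ²(1 − fₕ)sₕ²/nₕ with Wₕ = Nₕ/N, N = 5323.
Tier 1: Wₕ = 0.81345106; term = 0.81345106²·(1 − 0.18175520)·8068/787 = 5.550566.
Tier 3: Wₕ = 0.18654894; term = 0.18654894²·(1 − 0.19939577)·19400/198 = 2.7298575.
Sum = 8.2804235.
SE = √(8.2804235) = 2.88.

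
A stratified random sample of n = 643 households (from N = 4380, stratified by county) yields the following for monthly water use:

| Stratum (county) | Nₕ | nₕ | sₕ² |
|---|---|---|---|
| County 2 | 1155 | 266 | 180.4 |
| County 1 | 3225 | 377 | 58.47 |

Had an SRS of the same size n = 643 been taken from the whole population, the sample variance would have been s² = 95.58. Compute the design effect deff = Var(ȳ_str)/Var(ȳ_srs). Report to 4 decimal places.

0.8717

Var(ȳ_str) = Σ Wₕ²(1−fₕ)sₕ²/nₕ with Wₕ = Nₕ/4380:
  County 2: (1155/4380)²·(1−266/1155)·180.4/266 = 0.036298646
  County 1: (3225/4380)²·(1−377/3225)·58.47/377 = 0.074252867
  → Var(ȳ_str) = 0.11055151.
Var(ȳ_srs) = (1 − 643/4380)·95.58/643 = 0.12682505.
deff = 0.11055151 / 0.12682505 = 0.8717.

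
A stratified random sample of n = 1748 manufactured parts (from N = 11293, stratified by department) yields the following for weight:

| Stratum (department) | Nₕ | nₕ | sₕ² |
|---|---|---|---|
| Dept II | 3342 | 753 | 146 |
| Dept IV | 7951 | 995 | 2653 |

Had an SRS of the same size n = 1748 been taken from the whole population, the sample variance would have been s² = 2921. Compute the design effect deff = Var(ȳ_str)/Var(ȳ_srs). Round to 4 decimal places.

0.8280

Var(ȳ_str) = Σ Wₕ²(1−fₕ)sₕ²/nₕ with Wₕ = Nₕ/11293:
  Dept II: (3342/11293)²·(1−753/3342)·146/753 = 0.013154602
  Dept IV: (7951/11293)²·(1−995/7951)·2653/995 = 1.1563168
  → Var(ȳ_str) = 1.1694714.
Var(ȳ_srs) = (1 − 1748/11293)·2921/1748 = 1.4123968.
deff = 1.1694714 / 1.4123968 = 0.8280.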